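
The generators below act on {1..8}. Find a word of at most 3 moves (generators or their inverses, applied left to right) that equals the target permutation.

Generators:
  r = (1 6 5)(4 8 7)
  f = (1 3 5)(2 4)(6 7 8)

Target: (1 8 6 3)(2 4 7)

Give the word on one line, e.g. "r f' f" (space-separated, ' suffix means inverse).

  after r: (1 6 5)(4 8 7)
  after f': (1 8 6 3)(2 4 7)

r f'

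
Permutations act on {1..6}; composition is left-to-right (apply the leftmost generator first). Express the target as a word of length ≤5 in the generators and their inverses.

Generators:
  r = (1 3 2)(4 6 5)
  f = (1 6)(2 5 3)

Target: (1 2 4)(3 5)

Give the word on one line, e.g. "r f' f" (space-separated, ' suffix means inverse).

r' f' r' r'

  after r': (1 2 3)(4 5 6)
  after f': (1 3 6 4 2 5)
  after r': (2 6 5)(3 4)
  after r': (1 2 4)(3 5)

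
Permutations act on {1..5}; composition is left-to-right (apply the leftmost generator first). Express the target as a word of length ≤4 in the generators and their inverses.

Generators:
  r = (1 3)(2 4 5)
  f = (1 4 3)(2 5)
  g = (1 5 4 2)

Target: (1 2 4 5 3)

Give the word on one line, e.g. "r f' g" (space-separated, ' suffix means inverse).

  after g: (1 5 4 2)
  after f: (1 2 4 5 3)

g f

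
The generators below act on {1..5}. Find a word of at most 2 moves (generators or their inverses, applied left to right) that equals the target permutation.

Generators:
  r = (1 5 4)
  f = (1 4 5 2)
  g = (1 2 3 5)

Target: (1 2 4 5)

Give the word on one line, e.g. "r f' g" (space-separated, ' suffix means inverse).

f' r

  after f': (1 2 5 4)
  after r: (1 2 4 5)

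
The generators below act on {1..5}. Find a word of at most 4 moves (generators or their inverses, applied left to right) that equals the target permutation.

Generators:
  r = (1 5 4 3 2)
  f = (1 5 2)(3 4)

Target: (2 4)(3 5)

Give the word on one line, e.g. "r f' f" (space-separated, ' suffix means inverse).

f r' r' f

  after f: (1 5 2)(3 4)
  after r': (3 5)
  after r': (1 2 3)(4 5)
  after f: (2 4)(3 5)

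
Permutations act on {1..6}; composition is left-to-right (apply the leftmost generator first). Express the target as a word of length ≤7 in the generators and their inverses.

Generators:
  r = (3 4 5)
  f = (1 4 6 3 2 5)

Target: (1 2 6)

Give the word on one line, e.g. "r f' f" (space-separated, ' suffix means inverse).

r f' f' r' r'

  after r: (3 4 5)
  after f': (1 5 6 4 2 3)
  after f': (1 2 6)(3 5 4)
  after r': (1 2 6)(3 4 5)
  after r': (1 2 6)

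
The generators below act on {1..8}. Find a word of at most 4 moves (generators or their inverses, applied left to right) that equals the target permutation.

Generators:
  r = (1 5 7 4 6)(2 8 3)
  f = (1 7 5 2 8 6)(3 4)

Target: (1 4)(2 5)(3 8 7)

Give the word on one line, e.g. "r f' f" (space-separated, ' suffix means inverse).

f f r r

  after f: (1 7 5 2 8 6)(3 4)
  after f: (1 5 8)(2 6 7)
  after r: (1 7 8 5 3 2)(4 6)
  after r: (1 4)(2 5)(3 8 7)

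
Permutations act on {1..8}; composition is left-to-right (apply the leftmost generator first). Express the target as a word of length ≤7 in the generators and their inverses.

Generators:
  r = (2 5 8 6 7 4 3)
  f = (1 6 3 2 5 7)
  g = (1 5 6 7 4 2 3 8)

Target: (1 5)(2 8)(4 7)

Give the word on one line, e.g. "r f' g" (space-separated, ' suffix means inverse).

f g' r f r'

  after f: (1 6 3 2 5 7)
  after g': (1 5 6 2)(3 4 7 8)
  after r: (1 8 2)(5 7 6)
  after f: (1 8 5)(2 6 7 3)
  after r': (1 5)(2 8)(4 7)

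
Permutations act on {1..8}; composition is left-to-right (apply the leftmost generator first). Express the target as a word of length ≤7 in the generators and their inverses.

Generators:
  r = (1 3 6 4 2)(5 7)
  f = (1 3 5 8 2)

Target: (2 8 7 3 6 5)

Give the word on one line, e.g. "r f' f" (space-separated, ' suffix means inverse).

r r f' r' f'

  after r: (1 3 6 4 2)(5 7)
  after r: (1 6 2 3 4)
  after f': (1 6 8 5 3 4 2)
  after r': (1 3 6 8 7 5)
  after f': (2 8 7 3 6 5)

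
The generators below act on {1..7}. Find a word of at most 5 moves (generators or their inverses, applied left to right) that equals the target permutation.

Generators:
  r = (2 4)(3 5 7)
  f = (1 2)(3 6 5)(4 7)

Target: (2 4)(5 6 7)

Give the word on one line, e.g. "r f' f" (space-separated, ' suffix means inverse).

  after f: (1 2)(3 6 5)(4 7)
  after f: (3 5 6)
  after r': (2 4)(5 6 7)

f f r'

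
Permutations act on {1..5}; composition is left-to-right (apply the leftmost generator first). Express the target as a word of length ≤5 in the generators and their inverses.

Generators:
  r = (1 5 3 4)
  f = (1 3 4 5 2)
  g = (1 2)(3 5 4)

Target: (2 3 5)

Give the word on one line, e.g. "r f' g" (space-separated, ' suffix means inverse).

  after f: (1 3 4 5 2)
  after r': (1 5 2 4)
  after r': (2 3 5)

f r' r'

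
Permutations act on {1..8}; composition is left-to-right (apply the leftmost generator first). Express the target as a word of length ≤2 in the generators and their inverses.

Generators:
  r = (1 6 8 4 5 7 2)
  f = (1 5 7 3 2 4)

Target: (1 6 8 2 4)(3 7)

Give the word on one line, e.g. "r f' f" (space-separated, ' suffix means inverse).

  after r: (1 6 8 4 5 7 2)
  after f': (1 6 8 2 4)(3 7)

r f'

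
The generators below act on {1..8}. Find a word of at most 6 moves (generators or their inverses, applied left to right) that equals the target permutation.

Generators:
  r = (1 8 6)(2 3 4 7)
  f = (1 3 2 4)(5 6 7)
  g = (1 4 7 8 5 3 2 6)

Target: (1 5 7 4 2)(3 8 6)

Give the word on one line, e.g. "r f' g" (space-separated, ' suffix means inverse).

  after f: (1 3 2 4)(5 6 7)
  after g: (1 2 7 3 6 8 5)
  after r': (1 7 2 4 3 8 5 6)
  after f: (1 5 7 4 2)(3 8 6)

f g r' f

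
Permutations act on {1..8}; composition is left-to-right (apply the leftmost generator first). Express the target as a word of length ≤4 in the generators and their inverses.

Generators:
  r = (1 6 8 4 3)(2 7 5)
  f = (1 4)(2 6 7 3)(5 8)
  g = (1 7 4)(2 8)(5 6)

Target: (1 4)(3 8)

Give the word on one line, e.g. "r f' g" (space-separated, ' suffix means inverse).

r g r' g

  after r: (1 6 8 4 3)(2 7 5)
  after g: (1 5 8)(2 4 3 7 6)
  after r': (1 7)(2 8 3)(5 6)
  after g: (1 4)(3 8)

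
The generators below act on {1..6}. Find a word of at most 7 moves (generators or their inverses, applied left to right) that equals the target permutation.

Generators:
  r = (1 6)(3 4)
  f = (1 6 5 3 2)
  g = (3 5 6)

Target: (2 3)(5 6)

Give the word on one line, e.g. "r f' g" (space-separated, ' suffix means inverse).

f' g' f g g

  after f': (1 2 3 5 6)
  after g': (1 2 6)
  after f: (2 5 3)
  after g: (2 6 3)
  after g: (2 3)(5 6)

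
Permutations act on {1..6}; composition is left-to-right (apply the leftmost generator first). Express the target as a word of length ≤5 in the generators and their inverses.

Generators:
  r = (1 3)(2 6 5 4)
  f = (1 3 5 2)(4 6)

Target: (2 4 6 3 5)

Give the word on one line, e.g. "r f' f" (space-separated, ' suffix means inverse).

  after f: (1 3 5 2)(4 6)
  after r: (2 3 4 5 6)
  after f: (1 3 6)(2 5 4)
  after r: (2 4 6 3 5)

f r f r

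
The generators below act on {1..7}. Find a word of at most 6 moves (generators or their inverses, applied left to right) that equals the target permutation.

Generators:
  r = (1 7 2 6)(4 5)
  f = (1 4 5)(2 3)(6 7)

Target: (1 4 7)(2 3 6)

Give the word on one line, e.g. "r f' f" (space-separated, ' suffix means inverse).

  after f': (1 5 4)(2 3)(6 7)
  after r': (1 4 6)(2 3 7)
  after r': (1 5 4 2 3)
  after r': (1 4 7)(2 3 6)

f' r' r' r'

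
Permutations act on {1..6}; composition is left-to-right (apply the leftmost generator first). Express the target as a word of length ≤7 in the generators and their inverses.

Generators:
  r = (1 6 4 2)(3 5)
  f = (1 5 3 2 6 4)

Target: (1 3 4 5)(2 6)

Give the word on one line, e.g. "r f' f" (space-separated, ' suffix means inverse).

r r f f r

  after r: (1 6 4 2)(3 5)
  after r: (1 4)(2 6)
  after f: (2 4 5 3)
  after f: (1 5 2)(3 6 4)
  after r: (1 3 4 5)(2 6)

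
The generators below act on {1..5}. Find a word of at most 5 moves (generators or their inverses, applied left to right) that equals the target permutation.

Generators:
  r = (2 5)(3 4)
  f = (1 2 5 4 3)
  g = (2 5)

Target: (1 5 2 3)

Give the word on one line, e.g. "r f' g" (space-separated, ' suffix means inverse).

  after r': (2 5)(3 4)
  after g': (3 4)
  after r: (2 5)
  after f: (1 2 4 3)
  after r': (1 5 2 3)

r' g' r f r'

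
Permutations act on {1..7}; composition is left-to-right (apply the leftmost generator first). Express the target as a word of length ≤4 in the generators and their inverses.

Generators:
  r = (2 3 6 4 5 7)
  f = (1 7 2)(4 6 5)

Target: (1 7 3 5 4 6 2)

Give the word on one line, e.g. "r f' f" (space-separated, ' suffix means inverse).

r' f' r'

  after r': (2 7 5 4 6 3)
  after f': (1 2)(3 7 6)
  after r': (1 7 3 5 4 6 2)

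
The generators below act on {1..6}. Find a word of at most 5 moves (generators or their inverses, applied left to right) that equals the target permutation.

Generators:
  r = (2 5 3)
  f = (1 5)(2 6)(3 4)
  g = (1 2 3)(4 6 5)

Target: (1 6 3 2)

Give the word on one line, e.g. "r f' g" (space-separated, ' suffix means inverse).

r' g' r f'

  after r': (2 3 5)
  after g': (1 3 6 4 5)
  after r: (1 2 5)(3 6 4)
  after f': (1 6 3 2)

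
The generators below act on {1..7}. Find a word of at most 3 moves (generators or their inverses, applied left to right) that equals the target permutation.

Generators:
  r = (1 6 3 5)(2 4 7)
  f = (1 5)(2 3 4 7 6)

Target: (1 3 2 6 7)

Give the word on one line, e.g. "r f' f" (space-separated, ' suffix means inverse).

  after f: (1 5)(2 3 4 7 6)
  after r': (1 3 2 6 7)

f r'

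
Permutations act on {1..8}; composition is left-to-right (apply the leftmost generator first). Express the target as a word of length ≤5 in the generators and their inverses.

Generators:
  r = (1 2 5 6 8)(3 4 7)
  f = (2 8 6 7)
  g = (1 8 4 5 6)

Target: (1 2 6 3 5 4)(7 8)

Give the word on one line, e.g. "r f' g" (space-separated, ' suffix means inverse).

  after f: (2 8 6 7)
  after g: (1 8)(2 4 5 6 7)
  after r: (2 7 5 8)(3 4 6)
  after g: (1 8 2 7 6 3 5 4)
  after f': (1 2 6 3 5 4)(7 8)

f g r g f'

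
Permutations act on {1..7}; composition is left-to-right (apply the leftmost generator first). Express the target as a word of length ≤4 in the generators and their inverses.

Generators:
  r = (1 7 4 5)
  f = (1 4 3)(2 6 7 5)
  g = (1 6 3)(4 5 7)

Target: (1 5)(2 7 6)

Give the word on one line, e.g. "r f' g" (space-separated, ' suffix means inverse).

g' f r f

  after g': (1 3 6)(4 7 5)
  after f: (2 6 4 5 3 7)
  after r: (1 7 2 6 5 3 4)
  after f: (1 5)(2 7 6)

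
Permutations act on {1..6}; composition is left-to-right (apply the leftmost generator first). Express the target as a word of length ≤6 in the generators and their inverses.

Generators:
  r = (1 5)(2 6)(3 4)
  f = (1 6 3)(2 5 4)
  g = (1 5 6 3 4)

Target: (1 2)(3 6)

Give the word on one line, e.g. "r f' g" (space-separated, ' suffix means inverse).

r' g r g

  after r': (1 5)(2 6)(3 4)
  after g: (1 6 2 3)
  after r: (1 2 4 3 5)
  after g: (1 2)(3 6)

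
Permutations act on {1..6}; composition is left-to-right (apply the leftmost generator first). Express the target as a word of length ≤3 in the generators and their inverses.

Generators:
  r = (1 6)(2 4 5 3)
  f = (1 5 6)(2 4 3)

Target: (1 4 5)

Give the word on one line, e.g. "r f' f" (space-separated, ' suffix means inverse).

  after f': (1 6 5)(2 3 4)
  after f': (1 5 6)(2 4 3)
  after r': (1 4 5)

f' f' r'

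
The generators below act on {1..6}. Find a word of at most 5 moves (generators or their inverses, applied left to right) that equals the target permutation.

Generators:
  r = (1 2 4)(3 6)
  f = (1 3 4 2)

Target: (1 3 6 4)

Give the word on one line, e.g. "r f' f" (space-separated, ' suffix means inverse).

r f f r' r'

  after r: (1 2 4)(3 6)
  after f: (3 6 4)
  after f: (1 3 6 2)
  after r': (1 6)(2 4)
  after r': (1 3 6 4)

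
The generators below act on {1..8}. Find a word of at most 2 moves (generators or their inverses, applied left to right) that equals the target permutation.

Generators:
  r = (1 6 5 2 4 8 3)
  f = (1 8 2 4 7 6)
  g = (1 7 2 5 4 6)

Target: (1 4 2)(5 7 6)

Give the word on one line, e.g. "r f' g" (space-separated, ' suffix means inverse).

g' g'

  after g': (1 6 4 5 2 7)
  after g': (1 4 2)(5 7 6)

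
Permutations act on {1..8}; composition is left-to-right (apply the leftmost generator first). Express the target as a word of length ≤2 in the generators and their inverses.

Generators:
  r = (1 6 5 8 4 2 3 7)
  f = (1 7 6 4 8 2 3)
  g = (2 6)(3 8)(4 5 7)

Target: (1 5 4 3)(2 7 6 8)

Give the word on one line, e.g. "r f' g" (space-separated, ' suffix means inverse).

r r

  after r: (1 6 5 8 4 2 3 7)
  after r: (1 5 4 3)(2 7 6 8)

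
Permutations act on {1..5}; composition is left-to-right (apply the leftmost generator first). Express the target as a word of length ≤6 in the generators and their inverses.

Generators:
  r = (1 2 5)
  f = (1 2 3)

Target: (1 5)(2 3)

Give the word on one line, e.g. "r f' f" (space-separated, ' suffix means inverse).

r f' r' f

  after r: (1 2 5)
  after f': (2 5 3)
  after r': (1 5 3)
  after f: (1 5)(2 3)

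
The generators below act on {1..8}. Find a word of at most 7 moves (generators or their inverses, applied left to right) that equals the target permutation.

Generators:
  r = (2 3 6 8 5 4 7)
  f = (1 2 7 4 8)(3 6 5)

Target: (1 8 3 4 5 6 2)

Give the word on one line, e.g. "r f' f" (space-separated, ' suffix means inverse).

  after r: (2 3 6 8 5 4 7)
  after f': (1 8 6 4 2 5 7)
  after r': (1 6 5 4 7)(2 8 3)
  after f: (1 5 8 6 3 7 2)
  after r': (1 8 3 4 5 6 2)

r f' r' f r'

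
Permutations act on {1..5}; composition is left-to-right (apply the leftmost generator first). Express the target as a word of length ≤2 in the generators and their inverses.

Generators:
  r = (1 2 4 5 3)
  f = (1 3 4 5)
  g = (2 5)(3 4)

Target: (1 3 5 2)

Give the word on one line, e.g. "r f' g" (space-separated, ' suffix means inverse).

  after g: (2 5)(3 4)
  after f: (1 3 5 2)

g f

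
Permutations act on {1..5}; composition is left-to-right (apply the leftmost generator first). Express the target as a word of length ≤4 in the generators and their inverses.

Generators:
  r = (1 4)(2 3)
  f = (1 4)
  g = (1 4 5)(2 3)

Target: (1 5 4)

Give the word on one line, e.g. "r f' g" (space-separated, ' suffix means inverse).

g' r f

  after g': (1 5 4)(2 3)
  after r: (1 5)
  after f: (1 5 4)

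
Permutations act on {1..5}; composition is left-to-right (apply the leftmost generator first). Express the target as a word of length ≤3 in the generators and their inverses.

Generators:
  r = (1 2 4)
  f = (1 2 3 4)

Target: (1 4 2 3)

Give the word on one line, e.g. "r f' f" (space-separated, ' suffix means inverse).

r f' r'

  after r: (1 2 4)
  after f': (2 3)
  after r': (1 4 2 3)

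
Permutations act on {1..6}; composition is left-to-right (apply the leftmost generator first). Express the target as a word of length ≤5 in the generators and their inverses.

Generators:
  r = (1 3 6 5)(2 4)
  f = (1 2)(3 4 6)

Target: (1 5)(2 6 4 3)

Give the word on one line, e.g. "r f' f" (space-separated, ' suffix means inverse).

  after r: (1 3 6 5)(2 4)
  after f: (1 4)(2 6 5)
  after r: (1 2 5 4 3 6)
  after f': (2 5 3 4 6)
  after r': (1 5)(2 6 4 3)

r f r f' r'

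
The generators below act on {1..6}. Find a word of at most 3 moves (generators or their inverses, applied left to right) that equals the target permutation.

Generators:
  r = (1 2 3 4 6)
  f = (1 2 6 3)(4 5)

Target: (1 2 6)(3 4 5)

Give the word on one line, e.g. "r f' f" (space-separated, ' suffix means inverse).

f' r'

  after f': (1 3 6 2)(4 5)
  after r': (1 2 6)(3 4 5)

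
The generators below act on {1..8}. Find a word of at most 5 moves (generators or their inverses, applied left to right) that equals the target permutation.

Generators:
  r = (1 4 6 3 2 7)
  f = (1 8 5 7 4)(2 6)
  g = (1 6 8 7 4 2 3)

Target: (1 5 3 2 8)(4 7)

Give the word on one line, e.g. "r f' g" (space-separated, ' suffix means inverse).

f g f g' f'

  after f: (1 8 5 7 4)(2 6)
  after g: (1 7 2 8 5 4 6 3)
  after f: (1 4 2 5)(3 8 7 6)
  after g': (1 7)(2 5 3 6)
  after f': (1 5 3 2 8)(4 7)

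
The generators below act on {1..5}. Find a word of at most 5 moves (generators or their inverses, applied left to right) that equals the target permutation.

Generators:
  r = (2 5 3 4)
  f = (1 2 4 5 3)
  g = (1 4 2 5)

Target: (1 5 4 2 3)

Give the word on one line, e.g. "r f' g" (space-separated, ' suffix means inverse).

  after f': (1 3 5 4 2)
  after g: (1 3)(2 4 5)
  after r': (1 5 4 2 3)

f' g r'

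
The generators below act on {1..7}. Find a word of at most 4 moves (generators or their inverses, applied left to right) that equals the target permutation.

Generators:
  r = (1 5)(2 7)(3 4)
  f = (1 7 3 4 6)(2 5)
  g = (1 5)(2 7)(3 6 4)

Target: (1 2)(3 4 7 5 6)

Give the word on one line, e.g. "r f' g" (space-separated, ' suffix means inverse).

g f'

  after g: (1 5)(2 7)(3 6 4)
  after f': (1 2)(3 4 7 5 6)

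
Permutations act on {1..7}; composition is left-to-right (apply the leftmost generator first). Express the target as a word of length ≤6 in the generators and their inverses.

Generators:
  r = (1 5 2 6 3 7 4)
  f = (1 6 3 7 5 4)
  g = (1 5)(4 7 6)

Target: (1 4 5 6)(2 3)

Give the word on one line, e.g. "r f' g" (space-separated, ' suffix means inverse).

  after r': (1 4 7 3 6 2 5)
  after r': (1 7 6 5 4 3 2)
  after f: (1 5)(2 6 4 7 3)
  after f: (1 4 5 6)(2 3)

r' r' f f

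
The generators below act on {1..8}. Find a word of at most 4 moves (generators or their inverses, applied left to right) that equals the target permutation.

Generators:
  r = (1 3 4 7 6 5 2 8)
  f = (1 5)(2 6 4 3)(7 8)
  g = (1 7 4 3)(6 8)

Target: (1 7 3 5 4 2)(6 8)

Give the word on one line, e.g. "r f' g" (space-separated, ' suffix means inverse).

  after r': (1 8 2 5 6 7 4 3)
  after f: (1 7 3 5 4 2)(6 8)

r' f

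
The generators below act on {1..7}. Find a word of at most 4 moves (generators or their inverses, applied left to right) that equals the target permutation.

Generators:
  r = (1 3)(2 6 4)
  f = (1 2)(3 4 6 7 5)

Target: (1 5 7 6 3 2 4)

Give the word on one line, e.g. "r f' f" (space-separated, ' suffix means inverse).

  after r: (1 3)(2 6 4)
  after f': (1 5 7 6 3 2 4)

r f'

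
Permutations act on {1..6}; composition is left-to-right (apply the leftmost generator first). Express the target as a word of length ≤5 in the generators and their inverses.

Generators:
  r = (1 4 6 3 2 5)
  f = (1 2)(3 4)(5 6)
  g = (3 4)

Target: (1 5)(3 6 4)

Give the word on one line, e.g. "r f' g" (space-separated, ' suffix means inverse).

r' r' f' r' g

  after r': (1 5 2 3 6 4)
  after r': (1 2 6)(3 4 5)
  after f': (2 5 4 6)
  after r': (1 5)(3 6)
  after g: (1 5)(3 6 4)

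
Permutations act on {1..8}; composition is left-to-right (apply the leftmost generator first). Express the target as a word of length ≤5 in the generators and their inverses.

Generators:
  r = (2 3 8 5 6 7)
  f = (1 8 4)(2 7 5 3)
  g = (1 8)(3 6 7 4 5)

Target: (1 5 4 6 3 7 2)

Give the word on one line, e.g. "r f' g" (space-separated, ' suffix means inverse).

f f r' g

  after f: (1 8 4)(2 7 5 3)
  after f: (1 4 8)(2 5)(3 7)
  after r': (1 4 3 6 5 7 2 8)
  after g: (1 5 4 6 3 7 2)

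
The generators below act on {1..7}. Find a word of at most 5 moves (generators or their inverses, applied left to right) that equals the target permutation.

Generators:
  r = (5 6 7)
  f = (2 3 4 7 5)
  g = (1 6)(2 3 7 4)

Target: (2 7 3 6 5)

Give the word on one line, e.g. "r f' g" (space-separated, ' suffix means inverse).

g' g' f r'

  after g': (1 6)(2 4 7 3)
  after g': (2 7)(3 4)
  after f: (2 5)(3 7)
  after r': (2 7 3 6 5)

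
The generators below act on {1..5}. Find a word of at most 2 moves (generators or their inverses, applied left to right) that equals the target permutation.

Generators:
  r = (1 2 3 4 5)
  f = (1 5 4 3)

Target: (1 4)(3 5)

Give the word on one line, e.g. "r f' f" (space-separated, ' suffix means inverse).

f f

  after f: (1 5 4 3)
  after f: (1 4)(3 5)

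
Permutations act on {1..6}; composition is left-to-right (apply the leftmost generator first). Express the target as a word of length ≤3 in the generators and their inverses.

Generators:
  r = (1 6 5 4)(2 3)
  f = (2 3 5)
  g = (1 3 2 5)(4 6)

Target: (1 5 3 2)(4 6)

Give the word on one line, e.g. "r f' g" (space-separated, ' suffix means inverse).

  after f': (2 5 3)
  after f': (2 3 5)
  after g': (1 5 3 2)(4 6)

f' f' g'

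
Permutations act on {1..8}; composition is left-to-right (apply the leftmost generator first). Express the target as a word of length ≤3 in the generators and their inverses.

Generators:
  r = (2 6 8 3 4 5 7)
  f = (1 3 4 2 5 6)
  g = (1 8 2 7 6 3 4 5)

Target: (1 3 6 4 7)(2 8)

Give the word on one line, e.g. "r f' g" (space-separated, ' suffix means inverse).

  after r: (2 6 8 3 4 5 7)
  after r: (2 8 4 7 6 3 5)
  after f: (1 3 6 4 7)(2 8)

r r f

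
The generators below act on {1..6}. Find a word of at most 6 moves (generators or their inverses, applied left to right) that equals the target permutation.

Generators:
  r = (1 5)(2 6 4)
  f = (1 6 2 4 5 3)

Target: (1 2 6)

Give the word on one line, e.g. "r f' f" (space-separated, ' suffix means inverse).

  after f: (1 6 2 4 5 3)
  after r': (1 2 6 4)(3 5)
  after f: (1 4 6 5)
  after r: (1 2 6)

f r' f r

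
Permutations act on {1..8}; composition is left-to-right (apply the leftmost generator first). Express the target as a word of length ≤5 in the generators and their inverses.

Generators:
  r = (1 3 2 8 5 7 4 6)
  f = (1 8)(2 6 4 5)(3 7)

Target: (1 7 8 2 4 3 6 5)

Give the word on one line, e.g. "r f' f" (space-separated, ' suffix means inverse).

  after f': (1 8)(2 5 4 6)(3 7)
  after r: (1 5 6 8 3 4)(2 7)
  after r: (1 7 8 2 4 3 6 5)

f' r r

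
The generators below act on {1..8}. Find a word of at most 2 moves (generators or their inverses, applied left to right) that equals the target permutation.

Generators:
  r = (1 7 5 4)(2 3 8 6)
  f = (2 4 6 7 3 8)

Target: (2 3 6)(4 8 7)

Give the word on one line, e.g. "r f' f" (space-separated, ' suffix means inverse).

  after f': (2 8 3 7 6 4)
  after f': (2 3 6)(4 8 7)

f' f'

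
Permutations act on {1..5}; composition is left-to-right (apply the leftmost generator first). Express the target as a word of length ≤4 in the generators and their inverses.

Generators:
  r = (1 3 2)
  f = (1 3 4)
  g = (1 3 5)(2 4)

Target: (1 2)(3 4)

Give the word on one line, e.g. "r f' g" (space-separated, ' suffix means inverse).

  after r': (1 2 3)
  after f': (1 2)(3 4)

r' f'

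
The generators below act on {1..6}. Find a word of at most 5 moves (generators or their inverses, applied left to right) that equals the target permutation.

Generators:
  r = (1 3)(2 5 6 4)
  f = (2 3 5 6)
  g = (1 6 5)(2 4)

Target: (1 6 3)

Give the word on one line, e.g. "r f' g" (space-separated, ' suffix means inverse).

g r' f

  after g: (1 6 5)(2 4)
  after r': (1 5 3)(2 6)
  after f: (1 6 3)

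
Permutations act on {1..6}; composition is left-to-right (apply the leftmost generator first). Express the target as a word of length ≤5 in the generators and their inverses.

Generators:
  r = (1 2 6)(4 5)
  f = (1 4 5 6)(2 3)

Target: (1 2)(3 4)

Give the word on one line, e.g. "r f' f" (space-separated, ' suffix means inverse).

  after r: (1 2 6)(4 5)
  after f: (1 3 2)(4 6)
  after r': (1 3)(2 6 5 4)
  after f: (1 2)(3 4)

r f r' f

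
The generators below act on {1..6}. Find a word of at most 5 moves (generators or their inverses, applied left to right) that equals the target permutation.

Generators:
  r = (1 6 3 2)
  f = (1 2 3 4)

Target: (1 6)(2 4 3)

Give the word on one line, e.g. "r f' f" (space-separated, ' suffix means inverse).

f f r'

  after f: (1 2 3 4)
  after f: (1 3)(2 4)
  after r': (1 6)(2 4 3)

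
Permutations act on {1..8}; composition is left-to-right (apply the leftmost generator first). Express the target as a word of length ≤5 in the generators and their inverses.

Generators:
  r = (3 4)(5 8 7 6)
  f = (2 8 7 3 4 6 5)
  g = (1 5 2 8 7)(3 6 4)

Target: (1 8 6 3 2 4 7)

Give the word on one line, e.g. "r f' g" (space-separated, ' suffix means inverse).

  after g: (1 5 2 8 7)(3 6 4)
  after r: (1 8 6 3 5 2 7)
  after f: (1 7)(2 3)(4 6)(5 8)
  after r': (1 8 6 3 2 4 7)

g r f r'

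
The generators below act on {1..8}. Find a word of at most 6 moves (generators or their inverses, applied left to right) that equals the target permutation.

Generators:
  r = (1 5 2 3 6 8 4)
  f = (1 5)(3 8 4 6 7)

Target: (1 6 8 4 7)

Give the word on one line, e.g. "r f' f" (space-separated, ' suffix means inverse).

  after r': (1 4 8 6 3 2 5)
  after f': (1 8 4 3 2)(6 7)
  after f': (1 3 2 5)(4 7)
  after r: (1 6 8 4 7)

r' f' f' r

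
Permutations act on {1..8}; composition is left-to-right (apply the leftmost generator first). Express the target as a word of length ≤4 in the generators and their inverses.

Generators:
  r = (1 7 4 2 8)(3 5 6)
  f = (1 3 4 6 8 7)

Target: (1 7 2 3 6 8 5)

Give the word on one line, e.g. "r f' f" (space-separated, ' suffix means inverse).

  after f': (1 7 8 6 4 3)
  after r': (2 4 6 7)(3 8 5)
  after f': (1 7 2 3 6 8 5)

f' r' f'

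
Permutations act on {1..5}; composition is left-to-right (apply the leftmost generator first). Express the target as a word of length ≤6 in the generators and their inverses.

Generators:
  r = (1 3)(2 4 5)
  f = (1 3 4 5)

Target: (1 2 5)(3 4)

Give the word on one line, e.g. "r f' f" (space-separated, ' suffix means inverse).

f r f' r f'

  after f: (1 3 4 5)
  after r: (2 4)(3 5)
  after f': (1 5)(2 3 4)
  after r: (1 2)(3 5)
  after f': (1 2 5)(3 4)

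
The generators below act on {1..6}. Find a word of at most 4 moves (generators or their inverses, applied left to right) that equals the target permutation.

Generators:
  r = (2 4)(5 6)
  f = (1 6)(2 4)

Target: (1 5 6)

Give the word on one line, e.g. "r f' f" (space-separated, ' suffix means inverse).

  after r: (2 4)(5 6)
  after f: (1 6 5)
  after r: (1 5)(2 4)
  after f: (1 5 6)

r f r f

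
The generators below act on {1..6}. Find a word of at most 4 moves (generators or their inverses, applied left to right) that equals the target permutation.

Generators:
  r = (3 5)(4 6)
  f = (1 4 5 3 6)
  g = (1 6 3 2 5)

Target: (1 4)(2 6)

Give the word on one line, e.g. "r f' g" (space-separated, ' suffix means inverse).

  after g: (1 6 3 2 5)
  after r: (1 4 6 5)(2 3)
  after g': (1 4)(2 6)

g r g'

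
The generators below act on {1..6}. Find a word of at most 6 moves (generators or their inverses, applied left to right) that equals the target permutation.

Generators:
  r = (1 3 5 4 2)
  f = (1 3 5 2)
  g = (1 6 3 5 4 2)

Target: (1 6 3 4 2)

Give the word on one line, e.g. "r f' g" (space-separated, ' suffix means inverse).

g' g' r g g

  after g': (1 2 4 5 3 6)
  after g': (1 4 3)(2 5 6)
  after r: (1 2 4 5 6)
  after g: (3 5)
  after g: (1 6 3 4 2)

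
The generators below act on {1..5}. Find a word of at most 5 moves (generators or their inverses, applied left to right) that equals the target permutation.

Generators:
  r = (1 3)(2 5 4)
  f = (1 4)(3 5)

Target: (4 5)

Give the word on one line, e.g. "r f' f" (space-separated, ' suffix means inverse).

f r' r' r' f

  after f: (1 4)(3 5)
  after r': (1 5)(2 4 3)
  after r': (1 2 5 3 4)
  after r': (1 4 3 5)
  after f: (4 5)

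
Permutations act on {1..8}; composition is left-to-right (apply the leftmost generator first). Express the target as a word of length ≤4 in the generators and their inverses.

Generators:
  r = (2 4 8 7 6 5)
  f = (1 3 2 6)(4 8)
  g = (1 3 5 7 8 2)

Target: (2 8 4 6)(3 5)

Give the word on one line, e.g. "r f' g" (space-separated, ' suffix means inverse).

g' f g f

  after g': (1 2 8 7 5 3)
  after f: (1 6)(2 4 8 7 5)
  after g: (1 6 3 5)(2 4)
  after f: (2 8 4 6)(3 5)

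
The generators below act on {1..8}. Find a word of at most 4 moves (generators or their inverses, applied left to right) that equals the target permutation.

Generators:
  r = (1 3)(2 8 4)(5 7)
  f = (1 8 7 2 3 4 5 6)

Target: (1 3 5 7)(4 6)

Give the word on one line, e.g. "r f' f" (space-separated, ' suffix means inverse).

  after r': (1 3)(2 4 8)(5 7)
  after f: (1 4 7 6)(2 5)(3 8)
  after r: (1 2 7 6 3 4 5 8)
  after f: (1 3 5 7)(4 6)

r' f r f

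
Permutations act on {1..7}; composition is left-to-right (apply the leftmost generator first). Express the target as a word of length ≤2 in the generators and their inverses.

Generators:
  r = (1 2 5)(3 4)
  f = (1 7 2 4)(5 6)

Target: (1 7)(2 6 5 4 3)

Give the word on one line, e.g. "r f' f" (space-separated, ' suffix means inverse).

  after r: (1 2 5)(3 4)
  after f': (1 7)(2 6 5 4 3)

r f'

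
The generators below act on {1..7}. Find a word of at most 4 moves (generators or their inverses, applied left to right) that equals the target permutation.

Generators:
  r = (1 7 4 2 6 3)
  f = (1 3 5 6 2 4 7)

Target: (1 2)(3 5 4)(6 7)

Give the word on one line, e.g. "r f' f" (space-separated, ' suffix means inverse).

f r' r'

  after f: (1 3 5 6 2 4 7)
  after r': (1 6 4)(2 7 3 5)
  after r': (1 2)(3 5 4)(6 7)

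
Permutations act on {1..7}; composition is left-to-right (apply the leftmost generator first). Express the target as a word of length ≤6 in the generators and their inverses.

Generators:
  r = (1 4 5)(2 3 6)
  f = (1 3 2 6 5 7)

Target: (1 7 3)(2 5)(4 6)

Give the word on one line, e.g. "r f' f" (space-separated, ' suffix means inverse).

f r' f f f

  after f: (1 3 2 6 5 7)
  after r': (1 2 3 6 4)(5 7)
  after f: (1 6 4 3 5)
  after f: (1 5 3 7)(2 6 4)
  after f: (1 7 3)(2 5)(4 6)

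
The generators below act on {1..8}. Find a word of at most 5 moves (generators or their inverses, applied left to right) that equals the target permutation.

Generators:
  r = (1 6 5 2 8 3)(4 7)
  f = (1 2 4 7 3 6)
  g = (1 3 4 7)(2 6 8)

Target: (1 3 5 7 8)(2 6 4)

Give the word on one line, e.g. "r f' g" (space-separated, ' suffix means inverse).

  after f: (1 2 4 7 3 6)
  after r: (1 8 3 5 2 7)
  after f: (1 8 6)(2 3 5 4 7)
  after g': (1 6 7 8 2)(3 5)
  after f': (1 3 5 7 8)(2 6 4)

f r f g' f'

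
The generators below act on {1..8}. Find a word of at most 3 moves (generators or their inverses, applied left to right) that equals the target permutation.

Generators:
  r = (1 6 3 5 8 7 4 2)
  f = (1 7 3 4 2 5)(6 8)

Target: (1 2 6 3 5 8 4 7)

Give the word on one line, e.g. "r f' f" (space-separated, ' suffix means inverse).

  after f: (1 7 3 4 2 5)(6 8)
  after r: (1 4)(2 8 3)(5 6 7)
  after f: (1 2 6 3 5 8 4 7)

f r f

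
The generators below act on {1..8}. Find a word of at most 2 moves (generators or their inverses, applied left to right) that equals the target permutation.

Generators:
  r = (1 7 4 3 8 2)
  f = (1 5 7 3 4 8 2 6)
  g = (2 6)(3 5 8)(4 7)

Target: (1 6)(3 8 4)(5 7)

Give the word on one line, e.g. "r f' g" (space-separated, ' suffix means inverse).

r' f

  after r': (1 2 8 3 4 7)
  after f: (1 6)(3 8 4)(5 7)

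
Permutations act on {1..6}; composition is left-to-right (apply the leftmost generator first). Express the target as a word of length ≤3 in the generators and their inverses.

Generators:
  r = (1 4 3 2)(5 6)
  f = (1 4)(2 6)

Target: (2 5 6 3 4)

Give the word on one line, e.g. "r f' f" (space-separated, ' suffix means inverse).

  after f: (1 4)(2 6)
  after r': (2 5 6 3 4)

f r'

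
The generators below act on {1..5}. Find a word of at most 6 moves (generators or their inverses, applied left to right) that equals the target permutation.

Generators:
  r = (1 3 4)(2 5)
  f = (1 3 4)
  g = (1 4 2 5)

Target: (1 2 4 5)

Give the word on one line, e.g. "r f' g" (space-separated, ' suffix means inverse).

  after f: (1 3 4)
  after g': (1 3)(2 4 5)
  after r: (1 4 2)
  after g: (1 2 4 5)

f g' r g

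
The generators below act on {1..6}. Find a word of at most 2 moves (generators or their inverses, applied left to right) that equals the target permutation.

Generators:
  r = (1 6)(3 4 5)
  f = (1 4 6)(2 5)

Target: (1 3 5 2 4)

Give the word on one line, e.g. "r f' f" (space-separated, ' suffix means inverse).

f r'

  after f: (1 4 6)(2 5)
  after r': (1 3 5 2 4)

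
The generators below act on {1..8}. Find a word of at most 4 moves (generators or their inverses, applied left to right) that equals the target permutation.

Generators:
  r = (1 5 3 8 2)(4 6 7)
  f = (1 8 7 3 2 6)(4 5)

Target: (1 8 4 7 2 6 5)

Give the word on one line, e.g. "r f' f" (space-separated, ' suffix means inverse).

  after f': (1 6 2 3 7 8)(4 5)
  after f': (1 2 7)(3 8 6)
  after r': (1 8 4 7 2 6 5)

f' f' r'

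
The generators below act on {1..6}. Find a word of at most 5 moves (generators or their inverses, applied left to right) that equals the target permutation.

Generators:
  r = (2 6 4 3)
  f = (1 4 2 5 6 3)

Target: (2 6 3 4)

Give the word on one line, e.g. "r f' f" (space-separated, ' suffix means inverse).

  after f': (1 3 6 5 2 4)
  after r: (1 2 3 4)(5 6)
  after r: (1 6 5 4)
  after f: (1 3)(2 5)
  after f: (2 6 3 4)

f' r r f f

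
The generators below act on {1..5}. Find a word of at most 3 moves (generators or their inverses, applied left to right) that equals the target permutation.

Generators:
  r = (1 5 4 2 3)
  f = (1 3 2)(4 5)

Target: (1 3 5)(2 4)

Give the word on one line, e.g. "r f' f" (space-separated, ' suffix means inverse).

r' r' f'

  after r': (1 3 2 4 5)
  after r': (1 2 5 3 4)
  after f': (1 3 5)(2 4)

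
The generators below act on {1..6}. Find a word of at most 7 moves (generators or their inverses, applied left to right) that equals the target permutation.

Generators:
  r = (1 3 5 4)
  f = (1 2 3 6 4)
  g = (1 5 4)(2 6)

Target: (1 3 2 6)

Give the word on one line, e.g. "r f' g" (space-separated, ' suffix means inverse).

  after g: (1 5 4)(2 6)
  after r: (1 4 3 5)(2 6)
  after f': (1 6)(2 3 5 4)
  after g': (1 2 3)(4 6)
  after f: (1 3 2 6)

g r f' g' f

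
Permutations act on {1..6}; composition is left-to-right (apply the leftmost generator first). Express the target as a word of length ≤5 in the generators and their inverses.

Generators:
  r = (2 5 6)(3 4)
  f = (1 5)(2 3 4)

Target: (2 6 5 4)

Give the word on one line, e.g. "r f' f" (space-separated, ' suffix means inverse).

r' f f

  after r': (2 6 5)(3 4)
  after f: (1 5 3 2 6)
  after f: (2 6 5 4)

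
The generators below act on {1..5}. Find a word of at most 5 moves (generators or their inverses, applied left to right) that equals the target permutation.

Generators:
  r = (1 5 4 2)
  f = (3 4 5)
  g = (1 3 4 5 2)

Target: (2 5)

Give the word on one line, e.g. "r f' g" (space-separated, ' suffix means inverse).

  after r': (1 2 4 5)
  after f': (1 2 3 5)
  after r': (1 4 5 2 3)
  after g: (1 5)(2 4)
  after r': (2 5)

r' f' r' g r'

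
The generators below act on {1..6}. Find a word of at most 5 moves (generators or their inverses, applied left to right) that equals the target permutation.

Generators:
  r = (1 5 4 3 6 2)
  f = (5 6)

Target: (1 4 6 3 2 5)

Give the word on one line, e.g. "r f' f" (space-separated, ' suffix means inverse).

r f r' r' f

  after r: (1 5 4 3 6 2)
  after f: (1 6 2)(3 5 4)
  after r': (1 3)
  after r': (1 4 5)(2 6 3)
  after f: (1 4 6 3 2 5)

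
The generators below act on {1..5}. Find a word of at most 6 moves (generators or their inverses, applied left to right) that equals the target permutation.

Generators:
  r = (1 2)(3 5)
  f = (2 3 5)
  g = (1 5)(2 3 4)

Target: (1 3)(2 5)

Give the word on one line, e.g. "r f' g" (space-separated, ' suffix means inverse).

  after f': (2 5 3)
  after r: (1 2 3)
  after f': (1 5 3)
  after f': (1 3)(2 5)

f' r f' f'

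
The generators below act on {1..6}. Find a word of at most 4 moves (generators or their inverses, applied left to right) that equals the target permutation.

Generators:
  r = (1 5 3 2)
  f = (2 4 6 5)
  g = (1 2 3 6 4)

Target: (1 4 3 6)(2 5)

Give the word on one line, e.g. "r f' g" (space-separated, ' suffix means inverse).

g r f' g'

  after g: (1 2 3 6 4)
  after r: (3 6 4 5)
  after f': (2 5 3 4 6)
  after g': (1 4 3 6)(2 5)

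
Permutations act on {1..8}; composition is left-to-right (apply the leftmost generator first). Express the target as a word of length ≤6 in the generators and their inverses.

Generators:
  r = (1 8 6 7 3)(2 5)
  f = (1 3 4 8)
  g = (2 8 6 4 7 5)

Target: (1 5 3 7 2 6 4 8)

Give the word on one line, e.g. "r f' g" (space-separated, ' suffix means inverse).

g g f r' g

  after g: (2 8 6 4 7 5)
  after g: (2 6 7)(4 5 8)
  after f: (1 3 4 5)(2 6 7)
  after r': (1 7 5 3 4 2 8)
  after g: (1 5 3 7 2 6 4 8)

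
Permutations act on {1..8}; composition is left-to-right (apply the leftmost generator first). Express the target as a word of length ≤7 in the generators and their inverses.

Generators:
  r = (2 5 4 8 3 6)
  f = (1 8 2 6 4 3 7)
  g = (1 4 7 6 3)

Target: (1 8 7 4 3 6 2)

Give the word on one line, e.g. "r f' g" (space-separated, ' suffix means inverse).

f' f' g f g

  after f': (1 7 3 4 6 2 8)
  after f': (1 3 6 8 7 4 2)
  after g: (2 4)(6 8)
  after f: (1 8 4 6 2 3 7)
  after g: (1 8 7 4 3 6 2)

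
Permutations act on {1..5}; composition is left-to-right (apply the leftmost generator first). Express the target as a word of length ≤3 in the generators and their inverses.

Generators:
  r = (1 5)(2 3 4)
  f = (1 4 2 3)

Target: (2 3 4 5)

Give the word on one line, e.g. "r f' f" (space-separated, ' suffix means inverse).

  after r': (1 5)(2 4 3)
  after f: (1 5 4)
  after r: (2 3 4 5)

r' f r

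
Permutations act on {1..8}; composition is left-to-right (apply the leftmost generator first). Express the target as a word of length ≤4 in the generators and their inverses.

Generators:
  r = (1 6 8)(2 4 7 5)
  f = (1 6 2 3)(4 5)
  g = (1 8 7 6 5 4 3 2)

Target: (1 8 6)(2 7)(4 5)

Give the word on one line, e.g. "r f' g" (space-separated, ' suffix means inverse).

  after r: (1 6 8)(2 4 7 5)
  after r: (1 8 6)(2 7)(4 5)

r r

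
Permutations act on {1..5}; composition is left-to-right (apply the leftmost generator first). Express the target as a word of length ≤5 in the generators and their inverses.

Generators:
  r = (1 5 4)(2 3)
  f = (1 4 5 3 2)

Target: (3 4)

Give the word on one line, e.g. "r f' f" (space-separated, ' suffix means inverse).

f f r f'

  after f: (1 4 5 3 2)
  after f: (1 5 2 4 3)
  after r: (1 4 2)(3 5)
  after f': (3 4)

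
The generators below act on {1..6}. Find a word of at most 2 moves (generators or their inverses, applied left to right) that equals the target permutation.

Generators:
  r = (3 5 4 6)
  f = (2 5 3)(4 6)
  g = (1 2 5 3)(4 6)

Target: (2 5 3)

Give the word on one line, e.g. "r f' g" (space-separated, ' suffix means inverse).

  after f': (2 3 5)(4 6)
  after f': (2 5 3)

f' f'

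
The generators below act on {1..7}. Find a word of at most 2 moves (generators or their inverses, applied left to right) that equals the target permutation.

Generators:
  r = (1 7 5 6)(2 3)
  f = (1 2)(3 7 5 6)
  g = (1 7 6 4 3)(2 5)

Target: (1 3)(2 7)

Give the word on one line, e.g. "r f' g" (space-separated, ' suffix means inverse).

  after r': (1 6 5 7)(2 3)
  after f: (1 3)(2 7)

r' f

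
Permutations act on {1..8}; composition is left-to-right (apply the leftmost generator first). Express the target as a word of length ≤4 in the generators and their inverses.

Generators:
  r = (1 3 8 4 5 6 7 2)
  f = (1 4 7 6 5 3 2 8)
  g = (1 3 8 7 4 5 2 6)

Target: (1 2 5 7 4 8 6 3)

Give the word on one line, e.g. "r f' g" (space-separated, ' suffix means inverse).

  after r: (1 3 8 4 5 6 7 2)
  after g': (2 6 8 7 5)
  after r': (1 2 5 7 4 8 6 3)

r g' r'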